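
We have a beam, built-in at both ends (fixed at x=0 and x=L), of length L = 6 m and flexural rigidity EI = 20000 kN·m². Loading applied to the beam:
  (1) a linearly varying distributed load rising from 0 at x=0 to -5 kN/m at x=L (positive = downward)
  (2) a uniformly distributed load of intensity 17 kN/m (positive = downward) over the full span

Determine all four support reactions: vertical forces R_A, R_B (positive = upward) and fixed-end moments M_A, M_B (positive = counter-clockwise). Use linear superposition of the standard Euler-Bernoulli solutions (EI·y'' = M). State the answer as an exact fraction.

Load 1 — triangular load w₀=-5 kN/m (0→w₀ over full span):
  R_A = 3w₀L/20 = 3·(-5)·6/20 = -9/2 kN
  M_A = w₀L²/30 = (-5)·6²/30 = -6 kN·m
  R_B = 7w₀L/20 = 7·(-5)·6/20 = -21/2 kN
  M_B = -w₀L²/20 = -(-5)·6²/20 = 9 kN·m
Load 2 — uniform load w=17 kN/m over full span:
  R_A = wL/2 = 17·6/2 = 51 kN
  M_A = wL²/12 = 17·6²/12 = 51 kN·m
  R_B = wL/2 = 17·6/2 = 51 kN
  M_B = -wL²/12 = -17·6²/12 = -51 kN·m
Superposition: R_A = 93/2 kN, M_A = 45 kN·m, R_B = 81/2 kN, M_B = -42 kN·m

R_A = 93/2 kN, M_A = 45 kN·m, R_B = 81/2 kN, M_B = -42 kN·m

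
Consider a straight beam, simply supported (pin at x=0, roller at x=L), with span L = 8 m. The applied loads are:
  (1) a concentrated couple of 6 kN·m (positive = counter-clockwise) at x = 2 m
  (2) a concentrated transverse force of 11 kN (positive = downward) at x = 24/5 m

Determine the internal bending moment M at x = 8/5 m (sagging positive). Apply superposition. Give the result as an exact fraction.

M(8/5) = 206/25 kN·m

Load 1 — applied couple M₀=6 kN·m at a=2 m (b=L-a=6):
  M_1 = M₀x/L  [x≤a] = 6·(8/5)/8 = 6/5 kN·m
Load 2 — point force P=11 kN at a=24/5 m (b=L-a=16/5):
  M_2 = Pbx/L  [x≤a] = 11·(16/5)·(8/5)/8 = 176/25 kN·m
Superposition: M = Σ M_i = 206/25 kN·m ≈ 8.240000 kN·m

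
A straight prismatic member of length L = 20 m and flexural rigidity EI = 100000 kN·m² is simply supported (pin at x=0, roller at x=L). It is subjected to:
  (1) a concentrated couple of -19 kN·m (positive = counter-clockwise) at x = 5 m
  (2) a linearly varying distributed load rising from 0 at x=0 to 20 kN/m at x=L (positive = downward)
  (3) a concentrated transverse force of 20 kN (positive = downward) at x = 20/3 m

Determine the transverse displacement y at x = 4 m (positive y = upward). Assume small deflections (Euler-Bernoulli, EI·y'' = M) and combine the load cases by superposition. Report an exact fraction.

y(4) = -2228999/16200000 m

Load 1 — applied couple M₀=-19 kN·m at a=5 m (b=L-a=15):
  y_1 = (M₀x³/(6L)+C₁x)/EI  [x≤a] with C₁=M₀(3b²-L²)/(6L)=-1045/24 = ((-19)·4³/(6·20)+(-1045/24)·4)/100000 = -1843/1000000 m
Load 2 — triangular load w₀=20 kN/m (0→w₀ over full span):
  y_2 = -w₀x(7L⁴-10L²x²+3x⁴)/(360LEI) = -20·4·(7·20⁴-10·20²·4²+3·4⁴)/(360·20·100000) = -5504/46875 m
Load 3 — point force P=20 kN at a=20/3 m (b=L-a=40/3):
  y_3 = -Pbx(L²-b²-x²)/(6LEI)  [x≤a] = -20·(40/3)·4·(20²-(40/3)²-4²)/(6·20·100000) = -928/50625 m
Superposition: y = Σ y_i = -2228999/16200000 m ≈ -0.137593 m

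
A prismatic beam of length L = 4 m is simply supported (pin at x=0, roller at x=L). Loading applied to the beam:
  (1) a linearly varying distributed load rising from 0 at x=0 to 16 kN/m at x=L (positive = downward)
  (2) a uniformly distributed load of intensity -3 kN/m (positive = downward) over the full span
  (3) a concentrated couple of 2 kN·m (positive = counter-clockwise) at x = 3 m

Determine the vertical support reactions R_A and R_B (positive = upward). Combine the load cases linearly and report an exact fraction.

Load 1 — triangular load w₀=16 kN/m (0→w₀ over full span):
  R_A = w₀L/6 = 16·4/6 = 32/3 kN
  R_B = w₀L/3 = 16·4/3 = 64/3 kN
Load 2 — uniform load w=-3 kN/m over full span:
  R_A = wL/2 = (-3)·4/2 = -6 kN
  R_B = wL/2 = (-3)·4/2 = -6 kN
Load 3 — applied couple M₀=2 kN·m at a=3 m (b=L-a=1):
  R_A = M₀/L = 2/4 = 1/2 kN
  R_B = -M₀/L = -2/4 = -1/2 kN
Superposition: R_A = 31/6 kN, R_B = 89/6 kN

R_A = 31/6 kN, R_B = 89/6 kN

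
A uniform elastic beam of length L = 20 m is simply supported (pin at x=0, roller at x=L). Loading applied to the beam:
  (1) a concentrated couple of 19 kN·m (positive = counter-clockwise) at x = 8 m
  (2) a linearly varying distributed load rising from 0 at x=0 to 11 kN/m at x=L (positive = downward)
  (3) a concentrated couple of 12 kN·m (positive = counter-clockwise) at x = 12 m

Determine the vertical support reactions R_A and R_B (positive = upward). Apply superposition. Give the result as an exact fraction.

R_A = 2293/60 kN, R_B = 4307/60 kN

Load 1 — applied couple M₀=19 kN·m at a=8 m (b=L-a=12):
  R_A = M₀/L = 19/20 kN
  R_B = -M₀/L = -19/20 kN
Load 2 — triangular load w₀=11 kN/m (0→w₀ over full span):
  R_A = w₀L/6 = 11·20/6 = 110/3 kN
  R_B = w₀L/3 = 11·20/3 = 220/3 kN
Load 3 — applied couple M₀=12 kN·m at a=12 m (b=L-a=8):
  R_A = M₀/L = 12/20 = 3/5 kN
  R_B = -M₀/L = -12/20 = -3/5 kN
Superposition: R_A = 2293/60 kN, R_B = 4307/60 kN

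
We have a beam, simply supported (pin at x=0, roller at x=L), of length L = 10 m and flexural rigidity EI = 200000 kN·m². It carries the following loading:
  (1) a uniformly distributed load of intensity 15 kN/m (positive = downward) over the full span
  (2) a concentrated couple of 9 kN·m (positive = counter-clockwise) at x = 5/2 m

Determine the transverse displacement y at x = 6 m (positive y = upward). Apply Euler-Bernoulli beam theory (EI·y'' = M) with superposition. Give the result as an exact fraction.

Load 1 — uniform load w=15 kN/m over full span:
  y_1 = -wx(L³-2Lx²+x³)/(24EI) = -15·6·(10³-2·10·6²+6³)/(24·200000) = -93/10000 m
Load 2 — applied couple M₀=9 kN·m at a=5/2 m (b=L-a=15/2):
  y_2 = (M₀x³/(6L)-M₀(x-a)²/2+C₁x)/EI  [x>a] with C₁=M₀(3b²-L²)/(6L)=165/16 = (9·6³/(6·10)-9·(6-(5/2))²/2+(165/16)·6)/200000 = 783/4000000 m
Superposition: y = Σ y_i = -36417/4000000 m ≈ -0.009104 m

y(6) = -36417/4000000 m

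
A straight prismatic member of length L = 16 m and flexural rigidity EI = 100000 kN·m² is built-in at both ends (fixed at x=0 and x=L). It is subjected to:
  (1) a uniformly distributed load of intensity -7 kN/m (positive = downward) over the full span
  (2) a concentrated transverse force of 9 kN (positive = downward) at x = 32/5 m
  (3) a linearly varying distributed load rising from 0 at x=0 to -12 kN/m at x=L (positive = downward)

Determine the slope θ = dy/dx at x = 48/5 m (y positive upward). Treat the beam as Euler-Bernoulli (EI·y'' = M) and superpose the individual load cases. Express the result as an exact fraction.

Load 1 — uniform load w=-7 kN/m over full span:
  θ_1 = -wx(L-x)(L-2x)/(12EI) = -(-7)·(48/5)·(16-(48/5))·(16-2·(48/5))/(12·100000) = -448/390625 rad
Load 2 — point force P=9 kN at a=32/5 m (b=L-a=48/5):
  θ_2 = Pa²(L-x)(2bL-(3b+a)(L-x))/(2L³EI)  [x>a] = 9·(32/5)²·(16-(48/5))·(2·(48/5)·16-(3·(48/5)+(32/5))·(16-(48/5)))/(2·16³·100000) = 2304/9765625 rad
Load 3 — triangular load w₀=-12 kN/m (0→w₀ over full span):
  θ_3 = -w₀(2x(L-x)(L-2x)(x+2L)+x²(L-x)²)/(120LEI) = -(-12)·(2·(48/5)·(16-(48/5))·(16-2·(48/5))·((48/5)+2·16)+(48/5)²·(16-(48/5))²)/(120·16·100000) = -1536/1953125 rad
Superposition: θ = Σ θ_i = -16576/9765625 rad ≈ -0.001697 rad

θ(48/5) = -16576/9765625 rad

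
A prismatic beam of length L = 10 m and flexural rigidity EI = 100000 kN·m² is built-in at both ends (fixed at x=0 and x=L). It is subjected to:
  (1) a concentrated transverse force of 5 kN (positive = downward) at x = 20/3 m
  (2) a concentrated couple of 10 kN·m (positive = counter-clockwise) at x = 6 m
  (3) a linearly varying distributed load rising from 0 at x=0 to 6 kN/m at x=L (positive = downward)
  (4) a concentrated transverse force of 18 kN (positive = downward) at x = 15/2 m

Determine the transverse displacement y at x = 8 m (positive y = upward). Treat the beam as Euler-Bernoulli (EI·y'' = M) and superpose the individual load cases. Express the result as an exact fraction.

y(8) = -1224907/1620000000 m

Load 1 — point force P=5 kN at a=20/3 m (b=L-a=10/3):
  y_1 = -Pa²(L-x)²(3bL-(3b+a)(L-x))/(6L³EI)  [x>a] = -5·(20/3)²·(10-8)²·(3·(10/3)·10-(3·(10/3)+(20/3))·(10-8))/(6·10³·100000) = -1/10125 m
Load 2 — applied couple M₀=10 kN·m at a=6 m (b=L-a=4):
  y_2 = (R_Ax³/6 - M_Ax²/2 - M₀(x-a)²/2)/EI  [x>a] with R_A=36/25, M_A=16/5 = ((36/25)·8³/6 - (16/5)·8²/2 - 10·(8-6)²/2)/100000 = 3/625000 m
Load 3 — triangular load w₀=6 kN/m (0→w₀ over full span):
  y_3 = -w₀x²(L-x)²(x+2L)/(120LEI) = -6·8²·(10-8)²·(8+2·10)/(120·10·100000) = -28/78125 m
Load 4 — point force P=18 kN at a=15/2 m (b=L-a=5/2):
  y_4 = -Pa²(L-x)²(3bL-(3b+a)(L-x))/(6L³EI)  [x>a] = -18·(15/2)²·(10-8)²·(3·(5/2)·10-(3·(5/2)+(15/2))·(10-8))/(6·10³·100000) = -243/800000 m
Superposition: y = Σ y_i = -1224907/1620000000 m ≈ -0.000756 m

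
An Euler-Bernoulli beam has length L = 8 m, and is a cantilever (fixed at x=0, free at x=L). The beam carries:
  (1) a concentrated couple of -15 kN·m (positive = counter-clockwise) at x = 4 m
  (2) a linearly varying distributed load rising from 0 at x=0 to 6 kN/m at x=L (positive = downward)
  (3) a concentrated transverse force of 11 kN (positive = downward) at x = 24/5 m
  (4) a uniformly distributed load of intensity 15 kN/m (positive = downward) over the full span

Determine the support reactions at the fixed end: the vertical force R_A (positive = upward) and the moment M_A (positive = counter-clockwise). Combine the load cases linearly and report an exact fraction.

R_A = 155 kN, M_A = 3379/5 kN·m

Load 1 — applied couple M₀=-15 kN·m at a=4 m (b=L-a=4):
  R_A = 0 kN
  M_A = -M₀ = -(-15) = 15 kN·m
Load 2 — triangular load w₀=6 kN/m (0→w₀ over full span):
  R_A = w₀L/2 = 6·8/2 = 24 kN
  M_A = w₀L²/3 = 6·8²/3 = 128 kN·m
Load 3 — point force P=11 kN at a=24/5 m (b=L-a=16/5):
  R_A = P = 11 kN
  M_A = Pa = 11·(24/5) = 264/5 kN·m
Load 4 — uniform load w=15 kN/m over full span:
  R_A = wL = 15·8 = 120 kN
  M_A = wL²/2 = 15·8²/2 = 480 kN·m
Superposition: R_A = 155 kN, M_A = 3379/5 kN·m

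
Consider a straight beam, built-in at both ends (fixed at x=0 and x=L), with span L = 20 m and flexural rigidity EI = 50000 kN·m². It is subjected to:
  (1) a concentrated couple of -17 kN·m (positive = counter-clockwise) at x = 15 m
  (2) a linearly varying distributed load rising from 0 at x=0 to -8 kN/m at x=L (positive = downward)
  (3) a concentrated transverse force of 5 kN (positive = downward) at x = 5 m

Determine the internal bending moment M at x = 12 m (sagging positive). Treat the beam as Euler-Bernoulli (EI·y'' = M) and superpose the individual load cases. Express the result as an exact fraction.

M(12) = -1061/15 kN·m

Load 1 — applied couple M₀=-17 kN·m at a=15 m (b=L-a=5):
  M_1 = R_Ax - M_A  [x≤a] with R_A=-153/160, M_A=-85/16 = (-153/160)·12 - (-85/16) = -493/80 kN·m
Load 2 — triangular load w₀=-8 kN/m (0→w₀ over full span):
  M_2 = 3w₀Lx/20 - w₀L²/30 - w₀x³/(6L) = 3·(-8)·20·12/20 - (-8)·20²/30 - (-8)·12³/(6·20) = -992/15 kN·m
Load 3 — point force P=5 kN at a=5 m (b=L-a=15):
  M_3 = Pa²(a+3b)(L-x)/L³ - Pa²b/L²  [x>a] = 5·5²·(5+3·15)·(20-12)/20³ - 5·5²·15/20² = 25/16 kN·m
Superposition: M = Σ M_i = -1061/15 kN·m ≈ -70.733333 kN·m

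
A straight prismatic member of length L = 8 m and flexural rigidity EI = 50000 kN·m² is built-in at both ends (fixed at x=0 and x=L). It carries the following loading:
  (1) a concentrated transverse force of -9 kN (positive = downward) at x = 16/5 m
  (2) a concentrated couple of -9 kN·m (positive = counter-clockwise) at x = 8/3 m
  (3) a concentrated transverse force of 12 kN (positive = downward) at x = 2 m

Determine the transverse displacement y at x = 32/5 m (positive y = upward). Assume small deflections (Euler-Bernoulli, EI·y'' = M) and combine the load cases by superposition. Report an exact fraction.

y(32/5) = -597/48828125 m

Load 1 — point force P=-9 kN at a=16/5 m (b=L-a=24/5):
  y_1 = -Pa²(L-x)²(3bL-(3b+a)(L-x))/(6L³EI)  [x>a] = -(-9)·(16/5)²·(8-(32/5))²·(3·(24/5)·8-(3·(24/5)+(16/5))·(8-(32/5)))/(6·8³·50000) = 6528/48828125 m
Load 2 — applied couple M₀=-9 kN·m at a=8/3 m (b=L-a=16/3):
  y_2 = (R_Ax³/6 - M_Ax²/2 - M₀(x-a)²/2)/EI  [x>a] with R_A=-3/2, M_A=0 = ((-3/2)·(32/5)³/6 - 0·(32/5)²/2 - (-9)·((32/5)-(8/3))²/2)/50000 = -22/390625 m
Load 3 — point force P=12 kN at a=2 m (b=L-a=6):
  y_3 = -Pa²(L-x)²(3bL-(3b+a)(L-x))/(6L³EI)  [x>a] = -12·2²·(8-(32/5))²·(3·6·8-(3·6+2)·(8-(32/5)))/(6·8³·50000) = -7/78125 m
Superposition: y = Σ y_i = -597/48828125 m ≈ -0.000012 m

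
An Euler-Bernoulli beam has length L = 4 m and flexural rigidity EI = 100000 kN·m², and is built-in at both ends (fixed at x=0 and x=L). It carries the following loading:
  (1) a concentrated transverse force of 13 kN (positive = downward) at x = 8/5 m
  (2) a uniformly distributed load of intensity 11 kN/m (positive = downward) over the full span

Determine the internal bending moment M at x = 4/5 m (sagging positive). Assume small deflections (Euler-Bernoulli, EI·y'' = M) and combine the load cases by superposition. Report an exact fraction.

M(4/5) = -2504/1875 kN·m

Load 1 — point force P=13 kN at a=8/5 m (b=L-a=12/5):
  M_1 = Pb²(3a+b)x/L³ - Pab²/L²  [x≤a] = 13·(12/5)²·(3·(8/5)+(12/5))·(4/5)/4³ - 13·(8/5)·(12/5)²/4² = -468/625 kN·m
Load 2 — uniform load w=11 kN/m over full span:
  M_2 = wLx/2 - wL²/12 - wx²/2 = 11·4·(4/5)/2 - 11·4²/12 - 11·(4/5)²/2 = -44/75 kN·m
Superposition: M = Σ M_i = -2504/1875 kN·m ≈ -1.335467 kN·m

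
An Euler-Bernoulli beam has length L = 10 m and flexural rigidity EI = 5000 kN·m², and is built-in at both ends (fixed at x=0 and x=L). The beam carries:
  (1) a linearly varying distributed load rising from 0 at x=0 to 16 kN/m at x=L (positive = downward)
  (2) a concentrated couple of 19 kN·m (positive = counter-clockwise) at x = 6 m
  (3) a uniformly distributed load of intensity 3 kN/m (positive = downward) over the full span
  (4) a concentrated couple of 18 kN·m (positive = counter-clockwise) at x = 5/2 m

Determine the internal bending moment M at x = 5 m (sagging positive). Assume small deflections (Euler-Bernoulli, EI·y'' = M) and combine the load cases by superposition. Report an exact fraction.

M(5) = 734/15 kN·m

Load 1 — triangular load w₀=16 kN/m (0→w₀ over full span):
  M_1 = 3w₀Lx/20 - w₀L²/30 - w₀x³/(6L) = 3·16·10·5/20 - 16·10²/30 - 16·5³/(6·10) = 100/3 kN·m
Load 2 — applied couple M₀=19 kN·m at a=6 m (b=L-a=4):
  M_2 = R_Ax - M_A  [x≤a] with R_A=342/125, M_A=152/25 = (342/125)·5 - (152/25) = 38/5 kN·m
Load 3 — uniform load w=3 kN/m over full span:
  M_3 = wLx/2 - wL²/12 - wx²/2 = 3·10·5/2 - 3·10²/12 - 3·5²/2 = 25/2 kN·m
Load 4 — applied couple M₀=18 kN·m at a=5/2 m (b=L-a=15/2):
  M_4 = R_Ax - M_A - M₀  [x>a] with R_A=81/40, M_A=-27/8 = (81/40)·5 - (-27/8) - 18 = -9/2 kN·m
Superposition: M = Σ M_i = 734/15 kN·m ≈ 48.933333 kN·m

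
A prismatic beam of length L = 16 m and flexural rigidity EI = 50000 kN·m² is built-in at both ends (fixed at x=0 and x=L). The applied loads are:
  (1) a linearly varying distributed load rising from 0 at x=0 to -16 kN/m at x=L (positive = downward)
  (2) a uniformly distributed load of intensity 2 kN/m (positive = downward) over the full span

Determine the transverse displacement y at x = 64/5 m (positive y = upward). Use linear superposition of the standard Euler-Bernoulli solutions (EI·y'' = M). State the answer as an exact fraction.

y(64/5) = 475136/48828125 m

Load 1 — triangular load w₀=-16 kN/m (0→w₀ over full span):
  y_1 = -w₀x²(L-x)²(x+2L)/(120LEI) = -(-16)·(64/5)²·(16-(64/5))²·((64/5)+2·16)/(120·16·50000) = 1835008/146484375 m
Load 2 — uniform load w=2 kN/m over full span:
  y_2 = -wx²(L-x)²/(24EI) = -2·(64/5)²·(16-(64/5))²/(24·50000) = -16384/5859375 m
Superposition: y = Σ y_i = 475136/48828125 m ≈ 0.009731 m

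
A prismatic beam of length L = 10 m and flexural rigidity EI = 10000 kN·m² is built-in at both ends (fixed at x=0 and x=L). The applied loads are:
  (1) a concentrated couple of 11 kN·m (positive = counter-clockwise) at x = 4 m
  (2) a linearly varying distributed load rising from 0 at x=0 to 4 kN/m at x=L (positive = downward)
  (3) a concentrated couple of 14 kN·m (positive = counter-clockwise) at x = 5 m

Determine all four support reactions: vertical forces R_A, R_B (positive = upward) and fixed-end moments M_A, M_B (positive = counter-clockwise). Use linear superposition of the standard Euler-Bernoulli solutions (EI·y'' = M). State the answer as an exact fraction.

R_A = 2421/250 kN, M_A = 2723/150 kN·m, R_B = 2579/250 kN, M_B = -649/50 kN·m

Load 1 — applied couple M₀=11 kN·m at a=4 m (b=L-a=6):
  R_A = 6M₀ab/L³ = 6·11·4·6/10³ = 198/125 kN
  M_A = M₀b(2a-b)/L² = 11·6·(2·4-6)/10² = 33/25 kN·m
  R_B = -6M₀ab/L³ = -6·11·4·6/10³ = -198/125 kN
  M_B = M₀a(2b-a)/L² = 11·4·(2·6-4)/10² = 88/25 kN·m
Load 2 — triangular load w₀=4 kN/m (0→w₀ over full span):
  R_A = 3w₀L/20 = 3·4·10/20 = 6 kN
  M_A = w₀L²/30 = 4·10²/30 = 40/3 kN·m
  R_B = 7w₀L/20 = 7·4·10/20 = 14 kN
  M_B = -w₀L²/20 = -4·10²/20 = -20 kN·m
Load 3 — applied couple M₀=14 kN·m at a=5 m (b=L-a=5):
  R_A = 6M₀ab/L³ = 6·14·5·5/10³ = 21/10 kN
  M_A = M₀b(2a-b)/L² = 14·5·(2·5-5)/10² = 7/2 kN·m
  R_B = -6M₀ab/L³ = -6·14·5·5/10³ = -21/10 kN
  M_B = M₀a(2b-a)/L² = 14·5·(2·5-5)/10² = 7/2 kN·m
Superposition: R_A = 2421/250 kN, M_A = 2723/150 kN·m, R_B = 2579/250 kN, M_B = -649/50 kN·m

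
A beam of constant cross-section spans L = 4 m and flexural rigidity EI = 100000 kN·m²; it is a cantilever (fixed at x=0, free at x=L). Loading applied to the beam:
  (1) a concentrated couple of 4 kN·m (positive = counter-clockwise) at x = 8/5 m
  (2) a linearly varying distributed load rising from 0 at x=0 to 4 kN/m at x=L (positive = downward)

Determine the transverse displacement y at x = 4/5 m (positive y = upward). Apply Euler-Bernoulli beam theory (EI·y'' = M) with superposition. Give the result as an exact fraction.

y(4/5) = -7129/146484375 m

Load 1 — applied couple M₀=4 kN·m at a=8/5 m (b=L-a=12/5):
  y_1 = M₀x²/(2EI)  [x≤a] = 4·(4/5)²/(2·100000) = 1/78125 m
Load 2 — triangular load w₀=4 kN/m (0→w₀ over full span):
  y_2 = (w₀Lx³/12-w₀L²x²/6-w₀x⁵/(120L))/EI = (4·4·(4/5)³/12-4·4²·(4/5)²/6-4·(4/5)⁵/(120·4))/100000 = -9004/146484375 m
Superposition: y = Σ y_i = -7129/146484375 m ≈ -0.000049 m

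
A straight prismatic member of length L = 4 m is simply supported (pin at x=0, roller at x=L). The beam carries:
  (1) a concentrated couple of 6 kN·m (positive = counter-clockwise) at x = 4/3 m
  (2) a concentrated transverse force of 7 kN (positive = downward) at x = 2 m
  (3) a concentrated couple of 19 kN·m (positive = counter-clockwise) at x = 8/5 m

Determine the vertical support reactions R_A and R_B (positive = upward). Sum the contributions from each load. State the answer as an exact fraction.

R_A = 39/4 kN, R_B = -11/4 kN

Load 1 — applied couple M₀=6 kN·m at a=4/3 m (b=L-a=8/3):
  R_A = M₀/L = 6/4 = 3/2 kN
  R_B = -M₀/L = -6/4 = -3/2 kN
Load 2 — point force P=7 kN at a=2 m (b=L-a=2):
  R_A = Pb/L = 7·2/4 = 7/2 kN
  R_B = Pa/L = 7·2/4 = 7/2 kN
Load 3 — applied couple M₀=19 kN·m at a=8/5 m (b=L-a=12/5):
  R_A = M₀/L = 19/4 kN
  R_B = -M₀/L = -19/4 kN
Superposition: R_A = 39/4 kN, R_B = -11/4 kN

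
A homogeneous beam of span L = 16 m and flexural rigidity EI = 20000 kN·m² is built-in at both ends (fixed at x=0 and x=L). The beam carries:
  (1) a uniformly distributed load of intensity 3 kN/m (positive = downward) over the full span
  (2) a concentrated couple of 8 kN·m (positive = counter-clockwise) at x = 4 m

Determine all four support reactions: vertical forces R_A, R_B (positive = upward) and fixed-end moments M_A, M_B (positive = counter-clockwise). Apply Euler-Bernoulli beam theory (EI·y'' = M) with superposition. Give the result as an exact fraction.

Load 1 — uniform load w=3 kN/m over full span:
  R_A = wL/2 = 3·16/2 = 24 kN
  M_A = wL²/12 = 3·16²/12 = 64 kN·m
  R_B = wL/2 = 3·16/2 = 24 kN
  M_B = -wL²/12 = -3·16²/12 = -64 kN·m
Load 2 — applied couple M₀=8 kN·m at a=4 m (b=L-a=12):
  R_A = 6M₀ab/L³ = 6·8·4·12/16³ = 9/16 kN
  M_A = M₀b(2a-b)/L² = 8·12·(2·4-12)/16² = -3/2 kN·m
  R_B = -6M₀ab/L³ = -6·8·4·12/16³ = -9/16 kN
  M_B = M₀a(2b-a)/L² = 8·4·(2·12-4)/16² = 5/2 kN·m
Superposition: R_A = 393/16 kN, M_A = 125/2 kN·m, R_B = 375/16 kN, M_B = -123/2 kN·m

R_A = 393/16 kN, M_A = 125/2 kN·m, R_B = 375/16 kN, M_B = -123/2 kN·m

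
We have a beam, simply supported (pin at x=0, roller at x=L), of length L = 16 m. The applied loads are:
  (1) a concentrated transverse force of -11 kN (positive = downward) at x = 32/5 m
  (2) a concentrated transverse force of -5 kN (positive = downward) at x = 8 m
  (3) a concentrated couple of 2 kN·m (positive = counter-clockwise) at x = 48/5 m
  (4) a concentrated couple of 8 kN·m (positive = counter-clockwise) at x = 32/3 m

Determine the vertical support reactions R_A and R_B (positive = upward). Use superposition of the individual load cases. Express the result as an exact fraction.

Load 1 — point force P=-11 kN at a=32/5 m (b=L-a=48/5):
  R_A = Pb/L = (-11)·(48/5)/16 = -33/5 kN
  R_B = Pa/L = (-11)·(32/5)/16 = -22/5 kN
Load 2 — point force P=-5 kN at a=8 m (b=L-a=8):
  R_A = Pb/L = (-5)·8/16 = -5/2 kN
  R_B = Pa/L = (-5)·8/16 = -5/2 kN
Load 3 — applied couple M₀=2 kN·m at a=48/5 m (b=L-a=32/5):
  R_A = M₀/L = 2/16 = 1/8 kN
  R_B = -M₀/L = -2/16 = -1/8 kN
Load 4 — applied couple M₀=8 kN·m at a=32/3 m (b=L-a=16/3):
  R_A = M₀/L = 8/16 = 1/2 kN
  R_B = -M₀/L = -8/16 = -1/2 kN
Superposition: R_A = -339/40 kN, R_B = -301/40 kN

R_A = -339/40 kN, R_B = -301/40 kN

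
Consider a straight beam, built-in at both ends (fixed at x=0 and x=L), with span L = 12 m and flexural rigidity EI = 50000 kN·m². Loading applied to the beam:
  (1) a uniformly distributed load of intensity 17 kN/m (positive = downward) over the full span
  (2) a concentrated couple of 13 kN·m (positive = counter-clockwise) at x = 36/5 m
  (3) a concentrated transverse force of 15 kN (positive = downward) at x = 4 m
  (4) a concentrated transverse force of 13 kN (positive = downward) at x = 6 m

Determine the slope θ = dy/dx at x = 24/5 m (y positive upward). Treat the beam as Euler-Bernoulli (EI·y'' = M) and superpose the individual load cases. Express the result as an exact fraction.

θ(24/5) = -22347/7812500 rad

Load 1 — uniform load w=17 kN/m over full span:
  θ_1 = -wx(L-x)(L-2x)/(12EI) = -17·(24/5)·(12-(24/5))·(12-2·(24/5))/(12·50000) = -918/390625 rad
Load 2 — applied couple M₀=13 kN·m at a=36/5 m (b=L-a=24/5):
  θ_2 = (R_Ax²/2 - M_Ax)/EI  [x≤a] with R_A=39/25, M_A=104/25 = ((39/25)·(24/5)²/2 - (104/25)·(24/5))/50000 = -78/1953125 rad
Load 3 — point force P=15 kN at a=4 m (b=L-a=8):
  θ_3 = Pa²(L-x)(2bL-(3b+a)(L-x))/(2L³EI)  [x>a] = 15·4²·(12-(24/5))·(2·8·12-(3·8+4)·(12-(24/5)))/(2·12³·50000) = -3/31250 rad
Load 4 — point force P=13 kN at a=6 m (b=L-a=6):
  θ_4 = -Pb²x(2aL-(3a+b)x)/(2L³EI)  [x≤a] = -13·6²·(24/5)·(2·6·12-(3·6+6)·(24/5))/(2·12³·50000) = -117/312500 rad
Superposition: θ = Σ θ_i = -22347/7812500 rad ≈ -0.002860 rad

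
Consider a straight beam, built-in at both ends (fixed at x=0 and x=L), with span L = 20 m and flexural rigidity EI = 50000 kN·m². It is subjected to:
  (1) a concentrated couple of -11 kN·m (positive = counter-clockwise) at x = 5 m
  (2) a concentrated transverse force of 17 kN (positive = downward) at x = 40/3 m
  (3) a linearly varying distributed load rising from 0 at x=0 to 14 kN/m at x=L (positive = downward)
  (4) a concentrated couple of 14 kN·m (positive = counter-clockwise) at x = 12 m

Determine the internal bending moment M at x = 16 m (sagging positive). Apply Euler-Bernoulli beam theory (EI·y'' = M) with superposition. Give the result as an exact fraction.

Load 1 — applied couple M₀=-11 kN·m at a=5 m (b=L-a=15):
  M_1 = R_Ax - M_A - M₀  [x>a] with R_A=-99/160, M_A=33/16 = (-99/160)·16 - (33/16) - (-11) = -77/80 kN·m
Load 2 — point force P=17 kN at a=40/3 m (b=L-a=20/3):
  M_2 = Pa²(a+3b)(L-x)/L³ - Pa²b/L²  [x>a] = 17·(40/3)²·((40/3)+3·(20/3))·(20-16)/20³ - 17·(40/3)²·(20/3)/20² = 0 kN·m
Load 3 — triangular load w₀=14 kN/m (0→w₀ over full span):
  M_3 = 3w₀Lx/20 - w₀L²/30 - w₀x³/(6L) = 3·14·20·16/20 - 14·20²/30 - 14·16³/(6·20) = 112/15 kN·m
Load 4 — applied couple M₀=14 kN·m at a=12 m (b=L-a=8):
  M_4 = R_Ax - M_A - M₀  [x>a] with R_A=126/125, M_A=112/25 = (126/125)·16 - (112/25) - 14 = -294/125 kN·m
Superposition: M = Σ M_i = 24913/6000 kN·m ≈ 4.152167 kN·m

M(16) = 24913/6000 kN·m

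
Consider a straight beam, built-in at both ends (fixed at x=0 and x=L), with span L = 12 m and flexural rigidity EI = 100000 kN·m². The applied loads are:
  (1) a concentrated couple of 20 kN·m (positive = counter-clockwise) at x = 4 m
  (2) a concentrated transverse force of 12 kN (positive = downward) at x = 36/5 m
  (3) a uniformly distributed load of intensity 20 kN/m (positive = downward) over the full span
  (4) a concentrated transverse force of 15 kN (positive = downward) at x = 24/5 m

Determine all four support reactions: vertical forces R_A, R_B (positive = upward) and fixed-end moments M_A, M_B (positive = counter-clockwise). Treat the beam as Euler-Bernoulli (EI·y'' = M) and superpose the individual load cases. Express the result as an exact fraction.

R_A = 153187/1125 kN, M_A = 34968/125 kN·m, R_B = 147188/1125 kN, M_B = -101756/375 kN·m

Load 1 — applied couple M₀=20 kN·m at a=4 m (b=L-a=8):
  R_A = 6M₀ab/L³ = 6·20·4·8/12³ = 20/9 kN
  M_A = M₀b(2a-b)/L² = 20·8·(2·4-8)/12² = 0 kN·m
  R_B = -6M₀ab/L³ = -6·20·4·8/12³ = -20/9 kN
  M_B = M₀a(2b-a)/L² = 20·4·(2·8-4)/12² = 20/3 kN·m
Load 2 — point force P=12 kN at a=36/5 m (b=L-a=24/5):
  R_A = Pb²(3a+b)/L³ = 12·(24/5)²·(3·(36/5)+(24/5))/12³ = 528/125 kN
  M_A = Pab²/L² = 12·(36/5)·(24/5)²/12² = 1728/125 kN·m
  R_B = Pa²(a+3b)/L³ = 12·(36/5)²·((36/5)+3·(24/5))/12³ = 972/125 kN
  M_B = -Pa²b/L² = -12·(36/5)²·(24/5)/12² = -2592/125 kN·m
Load 3 — uniform load w=20 kN/m over full span:
  R_A = wL/2 = 20·12/2 = 120 kN
  M_A = wL²/12 = 20·12²/12 = 240 kN·m
  R_B = wL/2 = 20·12/2 = 120 kN
  M_B = -wL²/12 = -20·12²/12 = -240 kN·m
Load 4 — point force P=15 kN at a=24/5 m (b=L-a=36/5):
  R_A = Pb²(3a+b)/L³ = 15·(36/5)²·(3·(24/5)+(36/5))/12³ = 243/25 kN
  M_A = Pab²/L² = 15·(24/5)·(36/5)²/12² = 648/25 kN·m
  R_B = Pa²(a+3b)/L³ = 15·(24/5)²·((24/5)+3·(36/5))/12³ = 132/25 kN
  M_B = -Pa²b/L² = -15·(24/5)²·(36/5)/12² = -432/25 kN·m
Superposition: R_A = 153187/1125 kN, M_A = 34968/125 kN·m, R_B = 147188/1125 kN, M_B = -101756/375 kN·m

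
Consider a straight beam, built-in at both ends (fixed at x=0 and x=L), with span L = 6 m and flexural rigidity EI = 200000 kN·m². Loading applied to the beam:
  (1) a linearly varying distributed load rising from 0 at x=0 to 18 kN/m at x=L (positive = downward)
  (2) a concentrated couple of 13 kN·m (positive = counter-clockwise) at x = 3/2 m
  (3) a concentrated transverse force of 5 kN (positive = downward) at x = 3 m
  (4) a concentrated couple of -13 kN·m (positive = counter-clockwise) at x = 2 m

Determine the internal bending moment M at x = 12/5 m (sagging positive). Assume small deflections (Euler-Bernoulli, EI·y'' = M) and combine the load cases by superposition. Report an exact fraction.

M(12/5) = 83833/6000 kN·m

Load 1 — triangular load w₀=18 kN/m (0→w₀ over full span):
  M_1 = 3w₀Lx/20 - w₀L²/30 - w₀x³/(6L) = 3·18·6·(12/5)/20 - 18·6²/30 - 18·(12/5)³/(6·6) = 1296/125 kN·m
Load 2 — applied couple M₀=13 kN·m at a=3/2 m (b=L-a=9/2):
  M_2 = R_Ax - M_A - M₀  [x>a] with R_A=39/16, M_A=-39/16 = (39/16)·(12/5) - (-39/16) - 13 = -377/80 kN·m
Load 3 — point force P=5 kN at a=3 m (b=L-a=3):
  M_3 = Pb²(3a+b)x/L³ - Pab²/L²  [x≤a] = 5·3²·(3·3+3)·(12/5)/6³ - 5·3·3²/6² = 9/4 kN·m
Load 4 — applied couple M₀=-13 kN·m at a=2 m (b=L-a=4):
  M_4 = R_Ax - M_A - M₀  [x>a] with R_A=-26/9, M_A=0 = (-26/9)·(12/5) - 0 - (-13) = 91/15 kN·m
Superposition: M = Σ M_i = 83833/6000 kN·m ≈ 13.972167 kN·m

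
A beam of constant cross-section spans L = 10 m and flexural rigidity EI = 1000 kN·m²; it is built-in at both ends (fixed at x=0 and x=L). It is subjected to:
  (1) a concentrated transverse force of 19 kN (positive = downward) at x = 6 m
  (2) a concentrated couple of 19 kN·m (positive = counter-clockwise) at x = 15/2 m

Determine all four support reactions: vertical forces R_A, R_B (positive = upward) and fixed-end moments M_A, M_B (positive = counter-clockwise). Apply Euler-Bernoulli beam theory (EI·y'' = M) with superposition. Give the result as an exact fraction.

Load 1 — point force P=19 kN at a=6 m (b=L-a=4):
  R_A = Pb²(3a+b)/L³ = 19·4²·(3·6+4)/10³ = 836/125 kN
  M_A = Pab²/L² = 19·6·4²/10² = 456/25 kN·m
  R_B = Pa²(a+3b)/L³ = 19·6²·(6+3·4)/10³ = 1539/125 kN
  M_B = -Pa²b/L² = -19·6²·4/10² = -684/25 kN·m
Load 2 — applied couple M₀=19 kN·m at a=15/2 m (b=L-a=5/2):
  R_A = 6M₀ab/L³ = 6·19·(15/2)·(5/2)/10³ = 171/80 kN
  M_A = M₀b(2a-b)/L² = 19·(5/2)·(2·(15/2)-(5/2))/10² = 95/16 kN·m
  R_B = -6M₀ab/L³ = -6·19·(15/2)·(5/2)/10³ = -171/80 kN
  M_B = M₀a(2b-a)/L² = 19·(15/2)·(2·(5/2)-(15/2))/10² = -57/16 kN·m
Superposition: R_A = 17651/2000 kN, M_A = 9671/400 kN·m, R_B = 20349/2000 kN, M_B = -12369/400 kN·m

R_A = 17651/2000 kN, M_A = 9671/400 kN·m, R_B = 20349/2000 kN, M_B = -12369/400 kN·m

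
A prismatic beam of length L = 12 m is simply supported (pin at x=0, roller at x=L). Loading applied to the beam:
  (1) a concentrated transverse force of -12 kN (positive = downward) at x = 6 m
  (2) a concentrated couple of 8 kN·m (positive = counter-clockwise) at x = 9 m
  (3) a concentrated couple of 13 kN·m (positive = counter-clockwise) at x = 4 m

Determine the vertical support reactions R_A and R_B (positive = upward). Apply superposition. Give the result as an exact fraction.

Load 1 — point force P=-12 kN at a=6 m (b=L-a=6):
  R_A = Pb/L = (-12)·6/12 = -6 kN
  R_B = Pa/L = (-12)·6/12 = -6 kN
Load 2 — applied couple M₀=8 kN·m at a=9 m (b=L-a=3):
  R_A = M₀/L = 8/12 = 2/3 kN
  R_B = -M₀/L = -8/12 = -2/3 kN
Load 3 — applied couple M₀=13 kN·m at a=4 m (b=L-a=8):
  R_A = M₀/L = 13/12 kN
  R_B = -M₀/L = -13/12 kN
Superposition: R_A = -17/4 kN, R_B = -31/4 kN

R_A = -17/4 kN, R_B = -31/4 kN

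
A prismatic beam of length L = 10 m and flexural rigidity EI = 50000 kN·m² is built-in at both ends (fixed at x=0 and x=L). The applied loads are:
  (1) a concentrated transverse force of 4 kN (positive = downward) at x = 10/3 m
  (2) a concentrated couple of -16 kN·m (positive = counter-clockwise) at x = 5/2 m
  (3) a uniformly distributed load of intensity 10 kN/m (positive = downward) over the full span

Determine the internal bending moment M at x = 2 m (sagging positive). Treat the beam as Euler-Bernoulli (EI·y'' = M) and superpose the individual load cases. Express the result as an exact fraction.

Load 1 — point force P=4 kN at a=10/3 m (b=L-a=20/3):
  M_1 = Pb²(3a+b)x/L³ - Pab²/L²  [x≤a] = 4·(20/3)²·(3·(10/3)+(20/3))·2/10³ - 4·(10/3)·(20/3)²/10² = 0 kN·m
Load 2 — applied couple M₀=-16 kN·m at a=5/2 m (b=L-a=15/2):
  M_2 = R_Ax - M_A  [x≤a] with R_A=-9/5, M_A=3 = (-9/5)·2 - 3 = -33/5 kN·m
Load 3 — uniform load w=10 kN/m over full span:
  M_3 = wLx/2 - wL²/12 - wx²/2 = 10·10·2/2 - 10·10²/12 - 10·2²/2 = -10/3 kN·m
Superposition: M = Σ M_i = -149/15 kN·m ≈ -9.933333 kN·m

M(2) = -149/15 kN·m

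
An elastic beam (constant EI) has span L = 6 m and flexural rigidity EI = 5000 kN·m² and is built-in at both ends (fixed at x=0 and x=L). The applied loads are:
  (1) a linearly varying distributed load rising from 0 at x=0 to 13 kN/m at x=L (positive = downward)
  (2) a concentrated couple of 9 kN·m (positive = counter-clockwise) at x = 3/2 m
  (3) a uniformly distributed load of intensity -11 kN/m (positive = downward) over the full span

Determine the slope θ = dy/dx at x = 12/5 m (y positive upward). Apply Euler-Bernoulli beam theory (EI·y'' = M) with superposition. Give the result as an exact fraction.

Load 1 — triangular load w₀=13 kN/m (0→w₀ over full span):
  θ_1 = -w₀(2x(L-x)(L-2x)(x+2L)+x²(L-x)²)/(120LEI) = -13·(2·(12/5)·(6-(12/5))·(6-2·(12/5))·((12/5)+2·6)+(12/5)²·(6-(12/5))²)/(120·6·5000) = -1053/781250 rad
Load 2 — applied couple M₀=9 kN·m at a=3/2 m (b=L-a=9/2):
  θ_2 = (R_Ax²/2 - M_Ax - M₀(x-a))/EI  [x>a] with R_A=27/16, M_A=-27/16 = ((27/16)·(12/5)²/2 - (-27/16)·(12/5) - 9·((12/5)-(3/2)))/5000 = 81/500000 rad
Load 3 — uniform load w=-11 kN/m over full span:
  θ_3 = -wx(L-x)(L-2x)/(12EI) = -(-11)·(12/5)·(6-(12/5))·(6-2·(12/5))/(12·5000) = 297/156250 rad
Superposition: θ = Σ θ_i = 8937/12500000 rad ≈ 0.000715 rad

θ(12/5) = 8937/12500000 rad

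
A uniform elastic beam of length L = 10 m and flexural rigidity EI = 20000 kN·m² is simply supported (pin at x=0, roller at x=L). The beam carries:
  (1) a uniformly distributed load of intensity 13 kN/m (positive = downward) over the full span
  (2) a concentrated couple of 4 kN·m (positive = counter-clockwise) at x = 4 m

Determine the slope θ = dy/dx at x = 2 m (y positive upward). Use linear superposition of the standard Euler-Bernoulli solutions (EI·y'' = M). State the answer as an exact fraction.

Load 1 — uniform load w=13 kN/m over full span:
  θ_1 = -w(L³-6Lx²+4x³)/(24EI) = -13·(10³-6·10·2²+4·2³)/(24·20000) = -429/20000 rad
Load 2 — applied couple M₀=4 kN·m at a=4 m (b=L-a=6):
  θ_2 = (M₀x²/(2L)+C₁)/EI  [x≤a] with C₁=M₀(3b²-L²)/(6L)=8/15 = (4·2²/(2·10)+(8/15))/20000 = 1/15000 rad
Superposition: θ = Σ θ_i = -1283/60000 rad ≈ -0.021383 rad

θ(2) = -1283/60000 rad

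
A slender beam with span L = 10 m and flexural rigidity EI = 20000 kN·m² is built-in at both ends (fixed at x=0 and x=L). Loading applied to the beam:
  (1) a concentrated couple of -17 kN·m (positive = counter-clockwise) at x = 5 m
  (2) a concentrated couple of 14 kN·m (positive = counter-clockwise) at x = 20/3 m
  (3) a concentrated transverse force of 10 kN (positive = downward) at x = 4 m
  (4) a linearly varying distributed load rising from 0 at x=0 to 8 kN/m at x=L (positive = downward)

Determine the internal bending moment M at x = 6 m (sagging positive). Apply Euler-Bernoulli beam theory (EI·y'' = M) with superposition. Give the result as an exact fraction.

M(6) = 10049/300 kN·m

Load 1 — applied couple M₀=-17 kN·m at a=5 m (b=L-a=5):
  M_1 = R_Ax - M_A - M₀  [x>a] with R_A=-51/20, M_A=-17/4 = (-51/20)·6 - (-17/4) - (-17) = 119/20 kN·m
Load 2 — applied couple M₀=14 kN·m at a=20/3 m (b=L-a=10/3):
  M_2 = R_Ax - M_A  [x≤a] with R_A=28/15, M_A=14/3 = (28/15)·6 - (14/3) = 98/15 kN·m
Load 3 — point force P=10 kN at a=4 m (b=L-a=6):
  M_3 = Pa²(a+3b)(L-x)/L³ - Pa²b/L²  [x>a] = 10·4²·(4+3·6)·(10-6)/10³ - 10·4²·6/10² = 112/25 kN·m
Load 4 — triangular load w₀=8 kN/m (0→w₀ over full span):
  M_4 = 3w₀Lx/20 - w₀L²/30 - w₀x³/(6L) = 3·8·10·6/20 - 8·10²/30 - 8·6³/(6·10) = 248/15 kN·m
Superposition: M = Σ M_i = 10049/300 kN·m ≈ 33.496667 kN·m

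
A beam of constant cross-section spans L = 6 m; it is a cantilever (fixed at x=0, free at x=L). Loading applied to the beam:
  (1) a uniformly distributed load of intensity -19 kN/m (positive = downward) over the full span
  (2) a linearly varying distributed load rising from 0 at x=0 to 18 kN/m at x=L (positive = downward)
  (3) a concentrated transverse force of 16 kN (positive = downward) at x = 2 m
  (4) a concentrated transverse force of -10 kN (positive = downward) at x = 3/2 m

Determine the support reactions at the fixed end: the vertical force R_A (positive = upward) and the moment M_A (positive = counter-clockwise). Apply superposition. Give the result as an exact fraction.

Load 1 — uniform load w=-19 kN/m over full span:
  R_A = wL = (-19)·6 = -114 kN
  M_A = wL²/2 = (-19)·6²/2 = -342 kN·m
Load 2 — triangular load w₀=18 kN/m (0→w₀ over full span):
  R_A = w₀L/2 = 18·6/2 = 54 kN
  M_A = w₀L²/3 = 18·6²/3 = 216 kN·m
Load 3 — point force P=16 kN at a=2 m (b=L-a=4):
  R_A = P = 16 kN
  M_A = Pa = 16·2 = 32 kN·m
Load 4 — point force P=-10 kN at a=3/2 m (b=L-a=9/2):
  R_A = P = (-10) = -10 kN
  M_A = Pa = (-10)·(3/2) = -15 kN·m
Superposition: R_A = -54 kN, M_A = -109 kN·m

R_A = -54 kN, M_A = -109 kN·m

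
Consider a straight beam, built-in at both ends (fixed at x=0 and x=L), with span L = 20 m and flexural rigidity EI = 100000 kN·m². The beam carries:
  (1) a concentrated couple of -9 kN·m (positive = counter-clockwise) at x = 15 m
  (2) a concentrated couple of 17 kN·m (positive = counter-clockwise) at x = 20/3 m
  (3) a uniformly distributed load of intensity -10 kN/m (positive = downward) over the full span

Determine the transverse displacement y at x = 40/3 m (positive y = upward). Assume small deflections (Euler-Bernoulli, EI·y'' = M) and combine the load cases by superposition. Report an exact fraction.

Load 1 — applied couple M₀=-9 kN·m at a=15 m (b=L-a=5):
  y_1 = (R_Ax³/6 - M_Ax²/2)/EI  [x≤a] with R_A=-81/160, M_A=-45/16 = ((-81/160)·(40/3)³/6 - (-45/16)·(40/3)²/2)/100000 = 1/2000 m
Load 2 — applied couple M₀=17 kN·m at a=20/3 m (b=L-a=40/3):
  y_2 = (R_Ax³/6 - M_Ax²/2 - M₀(x-a)²/2)/EI  [x>a] with R_A=17/15, M_A=0 = ((17/15)·(40/3)³/6 - 0·(40/3)²/2 - 17·((40/3)-(20/3))²/2)/100000 = 17/24300 m
Load 3 — uniform load w=-10 kN/m over full span:
  y_3 = -wx²(L-x)²/(24EI) = -(-10)·(40/3)²·(20-(40/3))²/(24·100000) = 8/243 m
Superposition: y = Σ y_i = 16583/486000 m ≈ 0.034121 m

y(40/3) = 16583/486000 m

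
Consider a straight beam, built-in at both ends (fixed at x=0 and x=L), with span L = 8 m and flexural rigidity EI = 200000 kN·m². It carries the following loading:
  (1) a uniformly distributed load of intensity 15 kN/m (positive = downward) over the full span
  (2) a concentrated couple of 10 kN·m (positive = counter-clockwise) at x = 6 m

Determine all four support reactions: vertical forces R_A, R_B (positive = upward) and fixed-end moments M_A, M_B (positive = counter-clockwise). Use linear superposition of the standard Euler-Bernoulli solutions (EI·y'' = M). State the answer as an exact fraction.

R_A = 1965/32 kN, M_A = 665/8 kN·m, R_B = 1875/32 kN, M_B = -655/8 kN·m

Load 1 — uniform load w=15 kN/m over full span:
  R_A = wL/2 = 15·8/2 = 60 kN
  M_A = wL²/12 = 15·8²/12 = 80 kN·m
  R_B = wL/2 = 15·8/2 = 60 kN
  M_B = -wL²/12 = -15·8²/12 = -80 kN·m
Load 2 — applied couple M₀=10 kN·m at a=6 m (b=L-a=2):
  R_A = 6M₀ab/L³ = 6·10·6·2/8³ = 45/32 kN
  M_A = M₀b(2a-b)/L² = 10·2·(2·6-2)/8² = 25/8 kN·m
  R_B = -6M₀ab/L³ = -6·10·6·2/8³ = -45/32 kN
  M_B = M₀a(2b-a)/L² = 10·6·(2·2-6)/8² = -15/8 kN·m
Superposition: R_A = 1965/32 kN, M_A = 665/8 kN·m, R_B = 1875/32 kN, M_B = -655/8 kN·m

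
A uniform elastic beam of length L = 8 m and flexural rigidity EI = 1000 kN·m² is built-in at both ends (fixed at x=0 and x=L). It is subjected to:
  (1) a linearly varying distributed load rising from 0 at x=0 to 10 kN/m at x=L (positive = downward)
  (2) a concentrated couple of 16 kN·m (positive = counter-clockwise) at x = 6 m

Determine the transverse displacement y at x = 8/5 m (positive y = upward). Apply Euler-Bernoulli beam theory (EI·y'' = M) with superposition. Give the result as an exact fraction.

y(8/5) = -28228/1171875 m

Load 1 — triangular load w₀=10 kN/m (0→w₀ over full span):
  y_1 = -w₀x²(L-x)²(x+2L)/(120LEI) = -10·(8/5)²·(8-(8/5))²·((8/5)+2·8)/(120·8·1000) = -22528/1171875 m
Load 2 — applied couple M₀=16 kN·m at a=6 m (b=L-a=2):
  y_2 = (R_Ax³/6 - M_Ax²/2)/EI  [x≤a] with R_A=9/4, M_A=5 = ((9/4)·(8/5)³/6 - 5·(8/5)²/2)/1000 = -76/15625 m
Superposition: y = Σ y_i = -28228/1171875 m ≈ -0.024088 m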